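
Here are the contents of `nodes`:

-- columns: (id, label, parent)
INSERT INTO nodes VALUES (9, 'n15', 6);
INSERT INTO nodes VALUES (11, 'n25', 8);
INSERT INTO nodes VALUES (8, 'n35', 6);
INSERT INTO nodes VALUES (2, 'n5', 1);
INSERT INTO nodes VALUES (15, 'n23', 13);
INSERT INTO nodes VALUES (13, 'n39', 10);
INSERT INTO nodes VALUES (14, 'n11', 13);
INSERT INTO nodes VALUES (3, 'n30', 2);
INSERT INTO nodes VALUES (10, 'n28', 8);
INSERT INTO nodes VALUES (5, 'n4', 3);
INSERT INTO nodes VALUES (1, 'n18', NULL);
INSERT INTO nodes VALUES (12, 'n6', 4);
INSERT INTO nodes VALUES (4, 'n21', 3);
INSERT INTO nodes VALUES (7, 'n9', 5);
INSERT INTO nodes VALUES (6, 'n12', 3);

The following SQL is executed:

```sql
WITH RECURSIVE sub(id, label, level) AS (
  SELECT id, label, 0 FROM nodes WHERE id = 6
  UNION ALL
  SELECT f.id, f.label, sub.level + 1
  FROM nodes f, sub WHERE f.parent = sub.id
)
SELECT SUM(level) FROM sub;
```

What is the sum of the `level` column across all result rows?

Base: id=6 (n12) at level 0.
Iteration 1: rows with parent in {6} -> n35 (id 8, level 1), n15 (id 9, level 1).
Iteration 2: rows with parent in {8,9} -> n28 (id 10, level 2), n25 (id 11, level 2).
Iteration 3: rows with parent in {10,11} -> n39 (id 13, level 3).
Iteration 4: rows with parent in {13} -> n11 (id 14, level 4), n23 (id 15, level 4).
Iteration 5: no rows with parent in {14,15}; recursion stops.
SUM(level) = 0 + 1 + 1 + 2 + 2 + 3 + 4 + 4 = 17.

17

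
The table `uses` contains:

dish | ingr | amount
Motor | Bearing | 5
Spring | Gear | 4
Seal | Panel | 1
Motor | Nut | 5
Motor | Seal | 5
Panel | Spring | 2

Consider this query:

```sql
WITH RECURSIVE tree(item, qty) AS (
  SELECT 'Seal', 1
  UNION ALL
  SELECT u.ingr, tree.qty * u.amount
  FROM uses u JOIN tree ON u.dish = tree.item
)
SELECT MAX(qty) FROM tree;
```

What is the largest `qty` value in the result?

Base: (Seal, qty=1).
Iteration 1: components of {Seal} -> Panel = 1*1 = 1.
Iteration 2: components of {Panel} -> Spring = 1*2 = 2.
Iteration 3: components of {Spring} -> Gear = 2*4 = 8.
Iteration 4: no further components; recursion stops.
qty values: 1, 1, 2, 8; the maximum is 8.

8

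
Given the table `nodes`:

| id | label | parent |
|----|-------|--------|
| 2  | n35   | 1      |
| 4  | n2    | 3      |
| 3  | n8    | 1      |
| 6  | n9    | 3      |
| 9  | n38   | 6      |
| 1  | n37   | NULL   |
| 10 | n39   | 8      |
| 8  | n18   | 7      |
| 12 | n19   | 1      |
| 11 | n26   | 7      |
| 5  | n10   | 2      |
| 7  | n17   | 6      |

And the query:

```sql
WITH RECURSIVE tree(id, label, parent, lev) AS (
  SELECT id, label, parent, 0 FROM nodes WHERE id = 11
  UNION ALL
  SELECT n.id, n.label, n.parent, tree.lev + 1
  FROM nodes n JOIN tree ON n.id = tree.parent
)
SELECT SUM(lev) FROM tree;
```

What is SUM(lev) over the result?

10

Base: id=11 (n26), parent=7, lev 0.
Iteration 1: join on id=7 -> n17 (id 7, parent=6, lev 1).
Iteration 2: join on id=6 -> n9 (id 6, parent=3, lev 2).
Iteration 3: join on id=3 -> n8 (id 3, parent=1, lev 3).
Iteration 4: join on id=1 -> n37 (id 1, parent=NULL, lev 4).
Iteration 5: parent is NULL; no match; recursion stops.
SUM(lev) = 0 + 1 + 2 + 3 + 4 = 10.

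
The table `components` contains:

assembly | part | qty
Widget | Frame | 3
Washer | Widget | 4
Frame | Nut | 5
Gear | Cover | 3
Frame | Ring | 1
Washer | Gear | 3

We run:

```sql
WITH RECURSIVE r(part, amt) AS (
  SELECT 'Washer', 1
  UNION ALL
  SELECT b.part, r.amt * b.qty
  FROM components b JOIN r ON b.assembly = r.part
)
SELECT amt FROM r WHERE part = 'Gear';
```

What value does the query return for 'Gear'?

3

Base: (Washer, amt=1).
Iteration 1: components of {Washer} -> Gear = 1*3 = 3, Widget = 1*4 = 4.
Iteration 2: components of {Gear,Widget} -> Cover = 3*3 = 9, Frame = 4*3 = 12.
Iteration 3: components of {Cover,Frame} -> Nut = 12*5 = 60, Ring = 12*1 = 12.
Iteration 4: no further components; recursion stops.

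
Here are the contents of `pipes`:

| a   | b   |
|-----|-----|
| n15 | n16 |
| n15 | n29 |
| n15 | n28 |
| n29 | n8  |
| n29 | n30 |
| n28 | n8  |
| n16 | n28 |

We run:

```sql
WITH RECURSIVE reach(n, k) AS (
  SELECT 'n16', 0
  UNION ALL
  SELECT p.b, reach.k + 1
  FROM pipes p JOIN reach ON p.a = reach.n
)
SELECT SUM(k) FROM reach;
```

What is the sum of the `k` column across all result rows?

Base: (n16, k=0).
Iteration 1: edges from {n16} -> (n28, k=1).
Iteration 2: edges from {n28} -> (n8, k=2).
Iteration 3: no outgoing edges from {n8}; recursion stops.
SUM(k) = 0 + 1 + 2 = 3.

3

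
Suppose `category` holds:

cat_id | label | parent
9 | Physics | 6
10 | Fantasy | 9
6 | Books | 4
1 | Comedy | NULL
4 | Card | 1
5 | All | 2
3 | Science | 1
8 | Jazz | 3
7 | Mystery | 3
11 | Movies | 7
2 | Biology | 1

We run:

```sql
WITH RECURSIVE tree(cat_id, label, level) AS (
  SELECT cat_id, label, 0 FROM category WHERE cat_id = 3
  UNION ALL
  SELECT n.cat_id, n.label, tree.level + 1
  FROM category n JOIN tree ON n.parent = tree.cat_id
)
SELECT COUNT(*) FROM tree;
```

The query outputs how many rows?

4

Base: cat_id=3 (Science) at level 0.
Iteration 1: rows with parent in {3} -> Mystery (id 7, level 1), Jazz (id 8, level 1).
Iteration 2: rows with parent in {7,8} -> Movies (id 11, level 2).
Iteration 3: no rows with parent in {11}; recursion stops.
Total rows emitted: 4.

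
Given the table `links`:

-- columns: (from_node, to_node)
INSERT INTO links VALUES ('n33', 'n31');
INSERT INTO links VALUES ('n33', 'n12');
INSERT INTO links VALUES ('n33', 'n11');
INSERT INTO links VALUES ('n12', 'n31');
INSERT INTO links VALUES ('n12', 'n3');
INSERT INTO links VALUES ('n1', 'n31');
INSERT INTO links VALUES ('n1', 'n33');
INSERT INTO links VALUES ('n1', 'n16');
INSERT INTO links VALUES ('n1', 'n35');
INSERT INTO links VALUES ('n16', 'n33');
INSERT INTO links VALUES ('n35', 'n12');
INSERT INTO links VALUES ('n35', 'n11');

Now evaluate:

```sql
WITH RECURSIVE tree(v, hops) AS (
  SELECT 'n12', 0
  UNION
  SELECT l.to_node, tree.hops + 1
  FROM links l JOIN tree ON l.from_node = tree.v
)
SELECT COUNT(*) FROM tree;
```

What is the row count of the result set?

Base: (n12, hops=0).
Iteration 1: edges from {n12} -> (n3, hops=1), (n31, hops=1).
Iteration 2: no outgoing edges from {n3,n31}; recursion stops.
Total rows emitted: 3.

3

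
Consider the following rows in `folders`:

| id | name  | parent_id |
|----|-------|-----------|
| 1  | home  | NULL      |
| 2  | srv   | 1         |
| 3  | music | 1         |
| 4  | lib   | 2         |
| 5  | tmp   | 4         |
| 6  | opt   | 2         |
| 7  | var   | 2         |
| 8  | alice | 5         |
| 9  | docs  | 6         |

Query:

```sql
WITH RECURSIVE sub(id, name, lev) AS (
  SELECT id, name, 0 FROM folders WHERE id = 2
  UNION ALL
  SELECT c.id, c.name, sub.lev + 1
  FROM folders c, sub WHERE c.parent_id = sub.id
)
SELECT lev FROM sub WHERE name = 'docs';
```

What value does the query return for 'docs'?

Base: id=2 (srv) at lev 0.
Iteration 1: rows with parent_id in {2} -> lib (id 4, lev 1), opt (id 6, lev 1), var (id 7, lev 1).
Iteration 2: rows with parent_id in {4,6,7} -> tmp (id 5, lev 2), docs (id 9, lev 2).
Iteration 3: rows with parent_id in {5,9} -> alice (id 8, lev 3).
Iteration 4: no rows with parent_id in {8}; recursion stops.

2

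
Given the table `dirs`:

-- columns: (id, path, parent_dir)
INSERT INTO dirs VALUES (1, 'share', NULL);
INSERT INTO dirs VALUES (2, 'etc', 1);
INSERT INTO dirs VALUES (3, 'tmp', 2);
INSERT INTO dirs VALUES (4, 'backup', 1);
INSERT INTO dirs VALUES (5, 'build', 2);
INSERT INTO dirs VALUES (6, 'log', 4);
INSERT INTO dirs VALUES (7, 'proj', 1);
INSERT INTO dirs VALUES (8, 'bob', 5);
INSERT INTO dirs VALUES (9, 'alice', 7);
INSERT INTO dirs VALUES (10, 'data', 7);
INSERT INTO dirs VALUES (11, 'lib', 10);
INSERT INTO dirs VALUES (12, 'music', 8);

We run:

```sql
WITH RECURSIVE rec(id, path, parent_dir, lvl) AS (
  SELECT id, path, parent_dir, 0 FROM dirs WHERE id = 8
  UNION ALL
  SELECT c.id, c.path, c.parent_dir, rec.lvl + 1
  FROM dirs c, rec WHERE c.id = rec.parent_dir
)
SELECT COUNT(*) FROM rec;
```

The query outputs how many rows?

4

Base: id=8 (bob), parent_dir=5, lvl 0.
Iteration 1: join on id=5 -> build (id 5, parent_dir=2, lvl 1).
Iteration 2: join on id=2 -> etc (id 2, parent_dir=1, lvl 2).
Iteration 3: join on id=1 -> share (id 1, parent_dir=NULL, lvl 3).
Iteration 4: parent_dir is NULL; no match; recursion stops.
Total rows emitted: 4.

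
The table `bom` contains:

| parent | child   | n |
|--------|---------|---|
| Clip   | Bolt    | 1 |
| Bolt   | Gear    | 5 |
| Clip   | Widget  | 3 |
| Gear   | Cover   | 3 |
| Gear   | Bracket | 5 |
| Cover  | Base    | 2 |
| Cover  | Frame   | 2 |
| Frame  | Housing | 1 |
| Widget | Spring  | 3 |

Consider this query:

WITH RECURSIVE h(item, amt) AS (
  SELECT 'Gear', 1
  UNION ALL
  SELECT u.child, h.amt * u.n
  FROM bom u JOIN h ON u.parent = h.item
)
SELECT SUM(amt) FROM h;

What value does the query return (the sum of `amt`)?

27

Base: (Gear, amt=1).
Iteration 1: components of {Gear} -> Bracket = 1*5 = 5, Cover = 1*3 = 3.
Iteration 2: components of {Bracket,Cover} -> Base = 3*2 = 6, Frame = 3*2 = 6.
Iteration 3: components of {Base,Frame} -> Housing = 6*1 = 6.
Iteration 4: no further components; recursion stops.
SUM(amt) = 1 + 3 + 5 + 6 + 6 + 6 = 27.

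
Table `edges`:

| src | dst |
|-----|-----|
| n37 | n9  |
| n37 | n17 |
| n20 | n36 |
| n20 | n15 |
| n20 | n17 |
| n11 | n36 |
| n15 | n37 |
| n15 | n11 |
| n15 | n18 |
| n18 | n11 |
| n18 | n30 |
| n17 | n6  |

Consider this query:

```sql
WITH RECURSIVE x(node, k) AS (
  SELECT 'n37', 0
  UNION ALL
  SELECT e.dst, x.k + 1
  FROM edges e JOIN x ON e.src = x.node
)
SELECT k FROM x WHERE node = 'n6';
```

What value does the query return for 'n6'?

Base: (n37, k=0).
Iteration 1: edges from {n37} -> (n17, k=1), (n9, k=1).
Iteration 2: edges from {n17,n9} -> (n6, k=2).
Iteration 3: no outgoing edges from {n6}; recursion stops.

2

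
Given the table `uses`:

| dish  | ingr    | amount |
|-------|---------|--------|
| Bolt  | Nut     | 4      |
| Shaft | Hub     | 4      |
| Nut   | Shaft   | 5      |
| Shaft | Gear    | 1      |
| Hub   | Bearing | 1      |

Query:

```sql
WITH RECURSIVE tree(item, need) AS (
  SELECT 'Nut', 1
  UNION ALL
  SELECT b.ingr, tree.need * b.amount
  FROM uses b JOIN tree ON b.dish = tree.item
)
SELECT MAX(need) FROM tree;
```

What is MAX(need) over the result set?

Base: (Nut, need=1).
Iteration 1: components of {Nut} -> Shaft = 1*5 = 5.
Iteration 2: components of {Shaft} -> Gear = 5*1 = 5, Hub = 5*4 = 20.
Iteration 3: components of {Gear,Hub} -> Bearing = 20*1 = 20.
Iteration 4: no further components; recursion stops.
need values: 1, 5, 5, 20, 20; the maximum is 20.

20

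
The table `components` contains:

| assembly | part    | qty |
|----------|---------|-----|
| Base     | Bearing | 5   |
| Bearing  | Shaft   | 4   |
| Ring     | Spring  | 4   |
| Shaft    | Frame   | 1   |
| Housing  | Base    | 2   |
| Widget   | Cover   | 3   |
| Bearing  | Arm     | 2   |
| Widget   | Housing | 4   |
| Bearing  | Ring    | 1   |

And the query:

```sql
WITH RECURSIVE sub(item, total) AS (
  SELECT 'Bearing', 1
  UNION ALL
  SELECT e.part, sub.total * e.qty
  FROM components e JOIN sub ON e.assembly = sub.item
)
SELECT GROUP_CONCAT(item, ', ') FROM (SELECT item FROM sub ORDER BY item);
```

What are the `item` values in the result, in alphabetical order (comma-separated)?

Arm, Bearing, Frame, Ring, Shaft, Spring

Base: (Bearing, total=1).
Iteration 1: components of {Bearing} -> Arm = 1*2 = 2, Ring = 1*1 = 1, Shaft = 1*4 = 4.
Iteration 2: components of {Arm,Ring,Shaft} -> Frame = 4*1 = 4, Spring = 1*4 = 4.
Iteration 3: no further components; recursion stops.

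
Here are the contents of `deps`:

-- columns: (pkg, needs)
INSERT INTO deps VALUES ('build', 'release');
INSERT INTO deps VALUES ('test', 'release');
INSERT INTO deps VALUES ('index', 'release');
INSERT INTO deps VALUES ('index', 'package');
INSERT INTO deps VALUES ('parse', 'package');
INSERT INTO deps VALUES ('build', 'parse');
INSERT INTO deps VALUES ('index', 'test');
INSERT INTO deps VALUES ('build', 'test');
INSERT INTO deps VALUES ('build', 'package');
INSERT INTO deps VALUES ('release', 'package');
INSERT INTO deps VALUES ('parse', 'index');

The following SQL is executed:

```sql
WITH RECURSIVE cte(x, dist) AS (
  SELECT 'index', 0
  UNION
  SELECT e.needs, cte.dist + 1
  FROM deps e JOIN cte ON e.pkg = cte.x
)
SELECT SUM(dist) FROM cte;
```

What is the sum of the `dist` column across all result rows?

10

Base: (index, dist=0).
Iteration 1: edges from {index} -> (package, dist=1), (release, dist=1), (test, dist=1).
Iteration 2: edges from {package,release,test} -> (package, dist=2), (release, dist=2).
Iteration 3: edges from {package,release} -> (package, dist=3).
Iteration 4: no outgoing edges from {package}; recursion stops.
SUM(dist) = 0 + 1 + 1 + 1 + 2 + 2 + 3 = 10.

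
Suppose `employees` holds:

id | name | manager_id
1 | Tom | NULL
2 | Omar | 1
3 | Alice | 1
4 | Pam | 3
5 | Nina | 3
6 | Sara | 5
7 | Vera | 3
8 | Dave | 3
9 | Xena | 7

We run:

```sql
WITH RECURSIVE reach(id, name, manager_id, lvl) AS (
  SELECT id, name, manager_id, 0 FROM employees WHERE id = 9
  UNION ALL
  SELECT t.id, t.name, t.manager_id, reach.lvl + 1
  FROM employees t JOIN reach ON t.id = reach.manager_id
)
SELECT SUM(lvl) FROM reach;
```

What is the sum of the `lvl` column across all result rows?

6

Base: id=9 (Xena), manager_id=7, lvl 0.
Iteration 1: join on id=7 -> Vera (id 7, manager_id=3, lvl 1).
Iteration 2: join on id=3 -> Alice (id 3, manager_id=1, lvl 2).
Iteration 3: join on id=1 -> Tom (id 1, manager_id=NULL, lvl 3).
Iteration 4: manager_id is NULL; no match; recursion stops.
SUM(lvl) = 0 + 1 + 2 + 3 = 6.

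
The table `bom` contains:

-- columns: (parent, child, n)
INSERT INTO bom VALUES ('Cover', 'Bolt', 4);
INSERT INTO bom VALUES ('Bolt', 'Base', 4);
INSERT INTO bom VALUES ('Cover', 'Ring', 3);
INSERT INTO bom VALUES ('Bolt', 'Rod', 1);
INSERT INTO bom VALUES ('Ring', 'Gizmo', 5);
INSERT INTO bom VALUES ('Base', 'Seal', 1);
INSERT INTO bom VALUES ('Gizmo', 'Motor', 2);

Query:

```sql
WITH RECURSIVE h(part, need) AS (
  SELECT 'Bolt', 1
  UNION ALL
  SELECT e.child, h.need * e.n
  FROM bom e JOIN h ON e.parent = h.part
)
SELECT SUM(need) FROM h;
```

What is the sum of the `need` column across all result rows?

10

Base: (Bolt, need=1).
Iteration 1: components of {Bolt} -> Base = 1*4 = 4, Rod = 1*1 = 1.
Iteration 2: components of {Base,Rod} -> Seal = 4*1 = 4.
Iteration 3: no further components; recursion stops.
SUM(need) = 1 + 4 + 1 + 4 = 10.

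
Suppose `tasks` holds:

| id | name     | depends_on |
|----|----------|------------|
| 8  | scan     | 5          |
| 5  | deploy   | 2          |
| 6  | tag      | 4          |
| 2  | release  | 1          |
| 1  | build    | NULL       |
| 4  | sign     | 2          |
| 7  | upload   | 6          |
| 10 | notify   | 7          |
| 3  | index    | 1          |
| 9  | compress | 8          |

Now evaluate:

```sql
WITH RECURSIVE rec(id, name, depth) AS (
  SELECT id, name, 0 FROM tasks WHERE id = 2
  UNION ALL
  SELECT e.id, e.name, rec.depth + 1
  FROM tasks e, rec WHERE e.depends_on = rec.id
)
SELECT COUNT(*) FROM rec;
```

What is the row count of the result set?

8

Base: id=2 (release) at depth 0.
Iteration 1: rows with depends_on in {2} -> sign (id 4, depth 1), deploy (id 5, depth 1).
Iteration 2: rows with depends_on in {4,5} -> tag (id 6, depth 2), scan (id 8, depth 2).
Iteration 3: rows with depends_on in {6,8} -> upload (id 7, depth 3), compress (id 9, depth 3).
Iteration 4: rows with depends_on in {7,9} -> notify (id 10, depth 4).
Iteration 5: no rows with depends_on in {10}; recursion stops.
Total rows emitted: 8.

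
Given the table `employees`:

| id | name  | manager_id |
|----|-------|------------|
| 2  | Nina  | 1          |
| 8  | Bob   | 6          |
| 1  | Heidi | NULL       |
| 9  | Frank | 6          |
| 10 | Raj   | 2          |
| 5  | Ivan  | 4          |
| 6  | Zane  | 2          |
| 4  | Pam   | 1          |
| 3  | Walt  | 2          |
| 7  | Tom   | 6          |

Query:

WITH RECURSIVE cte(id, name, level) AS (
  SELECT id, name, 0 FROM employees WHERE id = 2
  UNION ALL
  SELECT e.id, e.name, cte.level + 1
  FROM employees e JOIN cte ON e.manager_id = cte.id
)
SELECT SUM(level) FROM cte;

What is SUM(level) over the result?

9

Base: id=2 (Nina) at level 0.
Iteration 1: rows with manager_id in {2} -> Walt (id 3, level 1), Zane (id 6, level 1), Raj (id 10, level 1).
Iteration 2: rows with manager_id in {3,6,10} -> Tom (id 7, level 2), Bob (id 8, level 2), Frank (id 9, level 2).
Iteration 3: no rows with manager_id in {7,8,9}; recursion stops.
SUM(level) = 0 + 1 + 1 + 1 + 2 + 2 + 2 = 9.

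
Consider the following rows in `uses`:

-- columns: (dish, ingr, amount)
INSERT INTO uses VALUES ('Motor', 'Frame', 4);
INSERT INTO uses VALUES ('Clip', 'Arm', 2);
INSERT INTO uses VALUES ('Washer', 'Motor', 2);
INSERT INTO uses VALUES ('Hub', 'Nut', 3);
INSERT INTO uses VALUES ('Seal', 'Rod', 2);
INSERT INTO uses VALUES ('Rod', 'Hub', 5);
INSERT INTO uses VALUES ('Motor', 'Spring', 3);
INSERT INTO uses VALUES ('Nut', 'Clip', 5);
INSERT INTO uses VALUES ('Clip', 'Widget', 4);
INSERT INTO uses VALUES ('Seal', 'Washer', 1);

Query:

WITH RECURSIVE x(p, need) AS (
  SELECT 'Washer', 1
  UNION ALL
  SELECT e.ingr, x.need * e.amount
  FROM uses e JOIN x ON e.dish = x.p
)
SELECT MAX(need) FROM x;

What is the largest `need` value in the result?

8

Base: (Washer, need=1).
Iteration 1: components of {Washer} -> Motor = 1*2 = 2.
Iteration 2: components of {Motor} -> Frame = 2*4 = 8, Spring = 2*3 = 6.
Iteration 3: no further components; recursion stops.
need values: 1, 2, 8, 6; the maximum is 8.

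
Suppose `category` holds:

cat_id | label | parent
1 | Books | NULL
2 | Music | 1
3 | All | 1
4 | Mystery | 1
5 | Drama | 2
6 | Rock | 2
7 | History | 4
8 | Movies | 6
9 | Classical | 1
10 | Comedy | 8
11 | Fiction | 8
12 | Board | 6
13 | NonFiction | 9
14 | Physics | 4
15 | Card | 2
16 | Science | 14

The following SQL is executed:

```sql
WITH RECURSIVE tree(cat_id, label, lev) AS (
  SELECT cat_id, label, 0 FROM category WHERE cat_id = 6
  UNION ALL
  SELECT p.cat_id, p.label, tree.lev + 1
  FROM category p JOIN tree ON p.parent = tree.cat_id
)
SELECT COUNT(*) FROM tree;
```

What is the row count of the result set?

5

Base: cat_id=6 (Rock) at lev 0.
Iteration 1: rows with parent in {6} -> Movies (id 8, lev 1), Board (id 12, lev 1).
Iteration 2: rows with parent in {8,12} -> Comedy (id 10, lev 2), Fiction (id 11, lev 2).
Iteration 3: no rows with parent in {10,11}; recursion stops.
Total rows emitted: 5.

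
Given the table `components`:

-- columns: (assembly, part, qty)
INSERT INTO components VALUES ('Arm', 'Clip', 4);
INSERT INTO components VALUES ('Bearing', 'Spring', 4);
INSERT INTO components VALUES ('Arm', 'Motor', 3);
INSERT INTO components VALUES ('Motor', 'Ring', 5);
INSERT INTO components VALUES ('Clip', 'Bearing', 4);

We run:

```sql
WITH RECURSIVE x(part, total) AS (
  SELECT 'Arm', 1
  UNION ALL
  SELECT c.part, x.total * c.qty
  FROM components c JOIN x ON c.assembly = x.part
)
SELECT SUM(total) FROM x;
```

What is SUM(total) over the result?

103

Base: (Arm, total=1).
Iteration 1: components of {Arm} -> Clip = 1*4 = 4, Motor = 1*3 = 3.
Iteration 2: components of {Clip,Motor} -> Bearing = 4*4 = 16, Ring = 3*5 = 15.
Iteration 3: components of {Bearing,Ring} -> Spring = 16*4 = 64.
Iteration 4: no further components; recursion stops.
SUM(total) = 1 + 3 + 4 + 15 + 16 + 64 = 103.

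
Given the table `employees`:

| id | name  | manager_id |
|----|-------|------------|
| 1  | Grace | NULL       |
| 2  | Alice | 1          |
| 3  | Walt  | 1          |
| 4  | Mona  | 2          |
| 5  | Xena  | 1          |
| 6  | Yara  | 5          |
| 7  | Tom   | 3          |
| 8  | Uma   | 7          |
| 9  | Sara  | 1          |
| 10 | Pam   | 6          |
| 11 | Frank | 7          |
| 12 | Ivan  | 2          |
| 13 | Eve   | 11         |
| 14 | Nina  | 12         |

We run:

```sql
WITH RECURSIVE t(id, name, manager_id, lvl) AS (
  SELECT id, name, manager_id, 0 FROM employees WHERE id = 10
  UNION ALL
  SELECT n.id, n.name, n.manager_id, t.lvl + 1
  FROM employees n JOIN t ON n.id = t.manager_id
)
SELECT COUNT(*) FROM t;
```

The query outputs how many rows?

Base: id=10 (Pam), manager_id=6, lvl 0.
Iteration 1: join on id=6 -> Yara (id 6, manager_id=5, lvl 1).
Iteration 2: join on id=5 -> Xena (id 5, manager_id=1, lvl 2).
Iteration 3: join on id=1 -> Grace (id 1, manager_id=NULL, lvl 3).
Iteration 4: manager_id is NULL; no match; recursion stops.
Total rows emitted: 4.

4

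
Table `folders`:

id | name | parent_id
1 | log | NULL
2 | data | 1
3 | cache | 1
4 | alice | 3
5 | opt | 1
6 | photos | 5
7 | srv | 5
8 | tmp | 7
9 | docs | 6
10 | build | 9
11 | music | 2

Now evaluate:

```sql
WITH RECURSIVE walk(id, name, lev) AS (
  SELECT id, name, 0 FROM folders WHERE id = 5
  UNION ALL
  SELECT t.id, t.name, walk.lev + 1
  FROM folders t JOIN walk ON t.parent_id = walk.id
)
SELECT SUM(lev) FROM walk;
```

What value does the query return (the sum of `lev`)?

Base: id=5 (opt) at lev 0.
Iteration 1: rows with parent_id in {5} -> photos (id 6, lev 1), srv (id 7, lev 1).
Iteration 2: rows with parent_id in {6,7} -> tmp (id 8, lev 2), docs (id 9, lev 2).
Iteration 3: rows with parent_id in {8,9} -> build (id 10, lev 3).
Iteration 4: no rows with parent_id in {10}; recursion stops.
SUM(lev) = 0 + 1 + 1 + 2 + 2 + 3 = 9.

9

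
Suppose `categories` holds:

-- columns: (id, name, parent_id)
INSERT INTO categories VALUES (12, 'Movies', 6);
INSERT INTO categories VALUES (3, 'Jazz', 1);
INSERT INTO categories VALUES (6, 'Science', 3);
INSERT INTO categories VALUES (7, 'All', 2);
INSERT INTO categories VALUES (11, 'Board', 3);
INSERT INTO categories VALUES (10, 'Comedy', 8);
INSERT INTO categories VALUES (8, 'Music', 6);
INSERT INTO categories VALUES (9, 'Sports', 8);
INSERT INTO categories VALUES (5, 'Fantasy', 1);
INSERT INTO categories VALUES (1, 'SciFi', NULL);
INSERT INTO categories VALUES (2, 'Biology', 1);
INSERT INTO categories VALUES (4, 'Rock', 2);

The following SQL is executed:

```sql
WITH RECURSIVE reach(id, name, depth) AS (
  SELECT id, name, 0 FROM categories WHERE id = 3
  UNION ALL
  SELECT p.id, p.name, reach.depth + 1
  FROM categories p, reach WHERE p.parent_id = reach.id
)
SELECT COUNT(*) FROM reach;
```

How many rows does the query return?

Base: id=3 (Jazz) at depth 0.
Iteration 1: rows with parent_id in {3} -> Science (id 6, depth 1), Board (id 11, depth 1).
Iteration 2: rows with parent_id in {6,11} -> Music (id 8, depth 2), Movies (id 12, depth 2).
Iteration 3: rows with parent_id in {8,12} -> Sports (id 9, depth 3), Comedy (id 10, depth 3).
Iteration 4: no rows with parent_id in {9,10}; recursion stops.
Total rows emitted: 7.

7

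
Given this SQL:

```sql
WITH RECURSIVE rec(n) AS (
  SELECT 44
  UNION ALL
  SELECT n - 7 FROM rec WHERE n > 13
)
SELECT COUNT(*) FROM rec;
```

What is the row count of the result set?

6

Base: n=44.
Iteration 1: 44 > 13 holds -> n = 44 - 7 = 37.
Iteration 2: 37 > 13 holds -> n = 37 - 7 = 30.
Iteration 3: 30 > 13 holds -> n = 30 - 7 = 23.
Iteration 4: 23 > 13 holds -> n = 23 - 7 = 16.
Iteration 5: 16 > 13 holds -> n = 16 - 7 = 9.
Iteration 6: 9 > 13 fails; recursion stops.
Total rows emitted: 6.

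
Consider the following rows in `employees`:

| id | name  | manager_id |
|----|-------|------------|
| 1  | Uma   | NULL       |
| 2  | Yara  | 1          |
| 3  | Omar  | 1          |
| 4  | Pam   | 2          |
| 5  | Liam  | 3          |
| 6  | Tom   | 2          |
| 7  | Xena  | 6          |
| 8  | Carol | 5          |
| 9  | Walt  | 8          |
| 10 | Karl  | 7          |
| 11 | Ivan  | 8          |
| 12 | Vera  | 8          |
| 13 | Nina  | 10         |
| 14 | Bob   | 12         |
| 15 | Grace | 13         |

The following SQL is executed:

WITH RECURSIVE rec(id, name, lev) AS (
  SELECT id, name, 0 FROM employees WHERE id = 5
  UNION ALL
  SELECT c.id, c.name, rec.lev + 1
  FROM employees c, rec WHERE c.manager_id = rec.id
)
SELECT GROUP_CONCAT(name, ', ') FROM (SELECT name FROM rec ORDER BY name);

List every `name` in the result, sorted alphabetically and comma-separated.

Bob, Carol, Ivan, Liam, Vera, Walt

Base: id=5 (Liam) at lev 0.
Iteration 1: rows with manager_id in {5} -> Carol (id 8, lev 1).
Iteration 2: rows with manager_id in {8} -> Walt (id 9, lev 2), Ivan (id 11, lev 2), Vera (id 12, lev 2).
Iteration 3: rows with manager_id in {9,11,12} -> Bob (id 14, lev 3).
Iteration 4: no rows with manager_id in {14}; recursion stops.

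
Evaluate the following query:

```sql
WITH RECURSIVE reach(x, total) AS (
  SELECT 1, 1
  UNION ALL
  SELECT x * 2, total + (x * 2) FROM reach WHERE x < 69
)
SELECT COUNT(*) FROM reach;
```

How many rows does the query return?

8

Base: x=1, total=1.
Iteration 1: 1 < 69 holds -> x = 1 * 2 = 2, total = 1 + 2 = 3.
Iteration 2: 2 < 69 holds -> x = 2 * 2 = 4, total = 3 + 4 = 7.
Iteration 3: 4 < 69 holds -> x = 4 * 2 = 8, total = 7 + 8 = 15.
Iteration 4: 8 < 69 holds -> x = 8 * 2 = 16, total = 15 + 16 = 31.
Iteration 5: 16 < 69 holds -> x = 16 * 2 = 32, total = 31 + 32 = 63.
Iteration 6: 32 < 69 holds -> x = 32 * 2 = 64, total = 63 + 64 = 127.
Iteration 7: 64 < 69 holds -> x = 64 * 2 = 128, total = 127 + 128 = 255.
Iteration 8: 128 < 69 fails; recursion stops.
Total rows emitted: 8.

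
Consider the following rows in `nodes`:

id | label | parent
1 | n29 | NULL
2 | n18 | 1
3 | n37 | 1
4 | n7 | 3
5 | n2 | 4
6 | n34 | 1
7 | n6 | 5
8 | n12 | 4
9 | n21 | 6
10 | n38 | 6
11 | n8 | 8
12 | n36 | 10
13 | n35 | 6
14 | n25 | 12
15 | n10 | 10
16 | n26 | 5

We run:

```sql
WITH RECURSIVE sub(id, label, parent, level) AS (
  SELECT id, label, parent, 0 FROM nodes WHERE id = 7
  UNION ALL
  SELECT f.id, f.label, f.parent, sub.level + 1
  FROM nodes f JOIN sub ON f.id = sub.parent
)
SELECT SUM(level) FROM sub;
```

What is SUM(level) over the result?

Base: id=7 (n6), parent=5, level 0.
Iteration 1: join on id=5 -> n2 (id 5, parent=4, level 1).
Iteration 2: join on id=4 -> n7 (id 4, parent=3, level 2).
Iteration 3: join on id=3 -> n37 (id 3, parent=1, level 3).
Iteration 4: join on id=1 -> n29 (id 1, parent=NULL, level 4).
Iteration 5: parent is NULL; no match; recursion stops.
SUM(level) = 0 + 1 + 2 + 3 + 4 = 10.

10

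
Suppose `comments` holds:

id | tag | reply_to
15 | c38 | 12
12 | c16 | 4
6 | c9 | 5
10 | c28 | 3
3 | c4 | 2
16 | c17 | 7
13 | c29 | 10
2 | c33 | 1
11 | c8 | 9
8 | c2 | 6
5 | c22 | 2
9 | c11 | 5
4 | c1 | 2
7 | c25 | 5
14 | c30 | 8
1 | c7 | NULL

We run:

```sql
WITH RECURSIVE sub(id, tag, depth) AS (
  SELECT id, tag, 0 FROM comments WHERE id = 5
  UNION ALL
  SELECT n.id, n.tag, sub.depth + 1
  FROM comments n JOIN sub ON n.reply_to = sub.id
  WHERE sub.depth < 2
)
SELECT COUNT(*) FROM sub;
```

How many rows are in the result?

7

Base: id=5 (c22) at depth 0.
Iteration 1: rows with reply_to in {5} -> c9 (id 6, depth 1), c25 (id 7, depth 1), c11 (id 9, depth 1).
Iteration 2: rows with reply_to in {6,7,9} -> c2 (id 8, depth 2), c8 (id 11, depth 2), c17 (id 16, depth 2).
Iteration 3: depth < 2 fails for all current rows; recursion stops.
Total rows emitted: 7.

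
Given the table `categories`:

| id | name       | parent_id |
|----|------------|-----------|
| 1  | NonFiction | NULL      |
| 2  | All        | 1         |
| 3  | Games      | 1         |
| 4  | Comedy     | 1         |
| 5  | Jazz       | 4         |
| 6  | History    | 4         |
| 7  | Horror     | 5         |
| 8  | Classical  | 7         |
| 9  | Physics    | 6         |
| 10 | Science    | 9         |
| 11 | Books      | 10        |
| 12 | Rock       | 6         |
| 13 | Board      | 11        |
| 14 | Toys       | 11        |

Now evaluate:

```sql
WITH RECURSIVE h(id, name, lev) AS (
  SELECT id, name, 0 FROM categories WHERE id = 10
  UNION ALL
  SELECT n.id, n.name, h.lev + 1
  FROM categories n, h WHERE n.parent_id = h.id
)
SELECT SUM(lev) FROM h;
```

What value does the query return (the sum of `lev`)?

5

Base: id=10 (Science) at lev 0.
Iteration 1: rows with parent_id in {10} -> Books (id 11, lev 1).
Iteration 2: rows with parent_id in {11} -> Board (id 13, lev 2), Toys (id 14, lev 2).
Iteration 3: no rows with parent_id in {13,14}; recursion stops.
SUM(lev) = 0 + 1 + 2 + 2 = 5.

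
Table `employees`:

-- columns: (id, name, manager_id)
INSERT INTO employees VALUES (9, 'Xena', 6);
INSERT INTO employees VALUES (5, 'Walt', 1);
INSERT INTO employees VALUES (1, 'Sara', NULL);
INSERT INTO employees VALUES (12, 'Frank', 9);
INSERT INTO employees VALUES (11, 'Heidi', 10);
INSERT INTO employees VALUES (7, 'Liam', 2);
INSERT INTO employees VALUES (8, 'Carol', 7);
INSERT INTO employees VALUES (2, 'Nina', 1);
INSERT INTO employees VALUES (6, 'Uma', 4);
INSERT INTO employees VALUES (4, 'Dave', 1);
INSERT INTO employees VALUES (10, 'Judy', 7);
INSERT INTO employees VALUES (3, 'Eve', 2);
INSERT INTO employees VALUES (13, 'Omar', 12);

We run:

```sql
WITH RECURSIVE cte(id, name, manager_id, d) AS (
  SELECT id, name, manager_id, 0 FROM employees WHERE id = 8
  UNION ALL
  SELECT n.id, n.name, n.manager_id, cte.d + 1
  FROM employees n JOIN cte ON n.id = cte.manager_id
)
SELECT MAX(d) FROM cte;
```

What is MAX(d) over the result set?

Base: id=8 (Carol), manager_id=7, d 0.
Iteration 1: join on id=7 -> Liam (id 7, manager_id=2, d 1).
Iteration 2: join on id=2 -> Nina (id 2, manager_id=1, d 2).
Iteration 3: join on id=1 -> Sara (id 1, manager_id=NULL, d 3).
Iteration 4: manager_id is NULL; no match; recursion stops.
d values: 0, 1, 2, 3; the maximum is 3.

3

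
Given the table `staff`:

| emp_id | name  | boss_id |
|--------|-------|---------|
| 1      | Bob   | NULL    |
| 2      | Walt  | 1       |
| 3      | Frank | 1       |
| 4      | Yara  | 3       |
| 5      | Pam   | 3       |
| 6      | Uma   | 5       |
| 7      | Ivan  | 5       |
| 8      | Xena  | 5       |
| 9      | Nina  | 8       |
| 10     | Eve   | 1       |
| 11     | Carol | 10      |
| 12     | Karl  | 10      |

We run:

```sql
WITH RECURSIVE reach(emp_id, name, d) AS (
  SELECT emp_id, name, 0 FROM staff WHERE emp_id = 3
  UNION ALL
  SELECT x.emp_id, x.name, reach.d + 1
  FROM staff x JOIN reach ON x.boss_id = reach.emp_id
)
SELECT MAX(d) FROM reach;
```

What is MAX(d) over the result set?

3

Base: emp_id=3 (Frank) at d 0.
Iteration 1: rows with boss_id in {3} -> Yara (id 4, d 1), Pam (id 5, d 1).
Iteration 2: rows with boss_id in {4,5} -> Uma (id 6, d 2), Ivan (id 7, d 2), Xena (id 8, d 2).
Iteration 3: rows with boss_id in {6,7,8} -> Nina (id 9, d 3).
Iteration 4: no rows with boss_id in {9}; recursion stops.
d values: 0, 1, 1, 2, 2, 2, 3; the maximum is 3.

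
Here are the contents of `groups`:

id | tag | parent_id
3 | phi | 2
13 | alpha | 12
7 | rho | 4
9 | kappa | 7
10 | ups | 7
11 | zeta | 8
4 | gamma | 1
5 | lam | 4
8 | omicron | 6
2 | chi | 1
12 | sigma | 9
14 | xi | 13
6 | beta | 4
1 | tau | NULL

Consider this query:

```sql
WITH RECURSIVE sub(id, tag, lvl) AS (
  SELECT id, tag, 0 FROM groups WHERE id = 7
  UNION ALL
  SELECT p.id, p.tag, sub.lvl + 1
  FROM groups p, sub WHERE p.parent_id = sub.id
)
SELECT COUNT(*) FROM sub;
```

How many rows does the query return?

6

Base: id=7 (rho) at lvl 0.
Iteration 1: rows with parent_id in {7} -> kappa (id 9, lvl 1), ups (id 10, lvl 1).
Iteration 2: rows with parent_id in {9,10} -> sigma (id 12, lvl 2).
Iteration 3: rows with parent_id in {12} -> alpha (id 13, lvl 3).
Iteration 4: rows with parent_id in {13} -> xi (id 14, lvl 4).
Iteration 5: no rows with parent_id in {14}; recursion stops.
Total rows emitted: 6.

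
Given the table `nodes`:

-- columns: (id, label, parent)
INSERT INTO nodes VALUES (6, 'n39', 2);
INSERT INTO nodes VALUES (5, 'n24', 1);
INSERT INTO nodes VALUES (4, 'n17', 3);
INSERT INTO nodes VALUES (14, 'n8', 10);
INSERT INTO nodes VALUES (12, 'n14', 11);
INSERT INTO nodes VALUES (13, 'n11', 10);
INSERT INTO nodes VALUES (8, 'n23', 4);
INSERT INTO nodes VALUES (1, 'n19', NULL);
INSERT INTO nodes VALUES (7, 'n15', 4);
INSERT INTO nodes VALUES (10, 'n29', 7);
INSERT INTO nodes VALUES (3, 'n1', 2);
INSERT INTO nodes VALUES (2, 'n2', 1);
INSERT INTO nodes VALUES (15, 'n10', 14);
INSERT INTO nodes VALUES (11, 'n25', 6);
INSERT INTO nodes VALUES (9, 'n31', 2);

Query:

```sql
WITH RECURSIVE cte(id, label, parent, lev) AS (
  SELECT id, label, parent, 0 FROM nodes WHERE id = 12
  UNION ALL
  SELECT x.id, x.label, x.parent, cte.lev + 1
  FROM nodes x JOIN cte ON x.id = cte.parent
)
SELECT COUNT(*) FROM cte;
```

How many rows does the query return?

5

Base: id=12 (n14), parent=11, lev 0.
Iteration 1: join on id=11 -> n25 (id 11, parent=6, lev 1).
Iteration 2: join on id=6 -> n39 (id 6, parent=2, lev 2).
Iteration 3: join on id=2 -> n2 (id 2, parent=1, lev 3).
Iteration 4: join on id=1 -> n19 (id 1, parent=NULL, lev 4).
Iteration 5: parent is NULL; no match; recursion stops.
Total rows emitted: 5.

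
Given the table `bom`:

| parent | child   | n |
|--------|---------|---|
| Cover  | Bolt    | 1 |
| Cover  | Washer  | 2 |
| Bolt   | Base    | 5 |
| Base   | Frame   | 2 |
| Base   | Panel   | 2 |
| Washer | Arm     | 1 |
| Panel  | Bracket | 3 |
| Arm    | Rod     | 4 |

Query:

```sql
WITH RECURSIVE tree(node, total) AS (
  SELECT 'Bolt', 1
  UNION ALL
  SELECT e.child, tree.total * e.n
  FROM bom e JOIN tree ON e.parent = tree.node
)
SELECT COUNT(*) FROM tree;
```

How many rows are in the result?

5

Base: (Bolt, total=1).
Iteration 1: components of {Bolt} -> Base = 1*5 = 5.
Iteration 2: components of {Base} -> Frame = 5*2 = 10, Panel = 5*2 = 10.
Iteration 3: components of {Frame,Panel} -> Bracket = 10*3 = 30.
Iteration 4: no further components; recursion stops.
Total rows emitted: 5.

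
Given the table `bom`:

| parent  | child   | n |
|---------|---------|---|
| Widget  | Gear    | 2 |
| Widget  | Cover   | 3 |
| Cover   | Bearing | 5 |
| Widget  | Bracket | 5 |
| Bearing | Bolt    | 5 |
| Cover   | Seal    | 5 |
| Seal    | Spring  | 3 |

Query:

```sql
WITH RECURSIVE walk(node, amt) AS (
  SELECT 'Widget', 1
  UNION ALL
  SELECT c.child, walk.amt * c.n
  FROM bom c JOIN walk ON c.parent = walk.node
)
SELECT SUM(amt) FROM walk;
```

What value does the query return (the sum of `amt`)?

Base: (Widget, amt=1).
Iteration 1: components of {Widget} -> Bracket = 1*5 = 5, Cover = 1*3 = 3, Gear = 1*2 = 2.
Iteration 2: components of {Bracket,Cover,Gear} -> Bearing = 3*5 = 15, Seal = 3*5 = 15.
Iteration 3: components of {Bearing,Seal} -> Bolt = 15*5 = 75, Spring = 15*3 = 45.
Iteration 4: no further components; recursion stops.
SUM(amt) = 1 + 2 + 3 + 5 + 15 + 15 + 75 + 45 = 161.

161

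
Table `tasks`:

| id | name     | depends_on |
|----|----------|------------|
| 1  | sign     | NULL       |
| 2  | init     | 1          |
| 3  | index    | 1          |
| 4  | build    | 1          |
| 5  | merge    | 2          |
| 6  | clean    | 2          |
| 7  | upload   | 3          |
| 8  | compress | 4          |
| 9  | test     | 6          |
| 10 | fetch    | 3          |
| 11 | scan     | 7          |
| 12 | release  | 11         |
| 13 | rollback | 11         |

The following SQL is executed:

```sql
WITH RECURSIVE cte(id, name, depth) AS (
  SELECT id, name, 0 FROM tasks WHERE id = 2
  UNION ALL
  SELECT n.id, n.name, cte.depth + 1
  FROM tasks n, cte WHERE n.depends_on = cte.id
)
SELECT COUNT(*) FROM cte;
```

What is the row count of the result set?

4

Base: id=2 (init) at depth 0.
Iteration 1: rows with depends_on in {2} -> merge (id 5, depth 1), clean (id 6, depth 1).
Iteration 2: rows with depends_on in {5,6} -> test (id 9, depth 2).
Iteration 3: no rows with depends_on in {9}; recursion stops.
Total rows emitted: 4.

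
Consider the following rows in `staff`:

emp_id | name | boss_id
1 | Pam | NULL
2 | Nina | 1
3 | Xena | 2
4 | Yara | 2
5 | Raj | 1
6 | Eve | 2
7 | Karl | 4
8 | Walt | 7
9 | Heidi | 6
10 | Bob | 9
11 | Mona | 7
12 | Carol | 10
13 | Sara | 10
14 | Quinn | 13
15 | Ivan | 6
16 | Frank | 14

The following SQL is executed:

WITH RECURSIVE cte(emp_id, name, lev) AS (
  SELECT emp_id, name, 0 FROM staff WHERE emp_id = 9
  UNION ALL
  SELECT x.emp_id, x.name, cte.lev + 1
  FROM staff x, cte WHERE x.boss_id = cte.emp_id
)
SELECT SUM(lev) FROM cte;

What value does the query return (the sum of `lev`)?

Base: emp_id=9 (Heidi) at lev 0.
Iteration 1: rows with boss_id in {9} -> Bob (id 10, lev 1).
Iteration 2: rows with boss_id in {10} -> Carol (id 12, lev 2), Sara (id 13, lev 2).
Iteration 3: rows with boss_id in {12,13} -> Quinn (id 14, lev 3).
Iteration 4: rows with boss_id in {14} -> Frank (id 16, lev 4).
Iteration 5: no rows with boss_id in {16}; recursion stops.
SUM(lev) = 0 + 1 + 2 + 2 + 3 + 4 = 12.

12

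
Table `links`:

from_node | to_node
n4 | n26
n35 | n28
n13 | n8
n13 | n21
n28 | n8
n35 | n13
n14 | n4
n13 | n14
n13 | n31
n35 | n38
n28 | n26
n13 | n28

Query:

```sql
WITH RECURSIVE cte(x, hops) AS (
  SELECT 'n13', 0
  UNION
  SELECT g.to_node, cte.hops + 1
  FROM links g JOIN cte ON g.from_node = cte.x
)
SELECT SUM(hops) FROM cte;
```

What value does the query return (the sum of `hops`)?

14

Base: (n13, hops=0).
Iteration 1: edges from {n13} -> (n14, hops=1), (n21, hops=1), (n28, hops=1), (n31, hops=1), (n8, hops=1).
Iteration 2: edges from {n14,n21,n28,n31,n8} -> (n26, hops=2), (n4, hops=2), (n8, hops=2).
Iteration 3: edges from {n26,n4,n8} -> (n26, hops=3).
Iteration 4: no outgoing edges from {n26}; recursion stops.
SUM(hops) = 0 + 1 + 1 + 1 + 1 + 1 + 2 + 2 + 2 + 3 = 14.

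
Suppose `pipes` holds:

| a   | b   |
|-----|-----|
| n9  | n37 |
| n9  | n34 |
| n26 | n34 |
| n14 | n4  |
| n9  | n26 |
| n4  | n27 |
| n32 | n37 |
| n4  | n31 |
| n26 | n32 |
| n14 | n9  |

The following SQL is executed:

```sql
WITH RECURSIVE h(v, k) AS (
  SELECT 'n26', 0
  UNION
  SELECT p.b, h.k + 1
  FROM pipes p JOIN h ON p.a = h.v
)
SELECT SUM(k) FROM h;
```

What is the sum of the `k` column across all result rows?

4

Base: (n26, k=0).
Iteration 1: edges from {n26} -> (n32, k=1), (n34, k=1).
Iteration 2: edges from {n32,n34} -> (n37, k=2).
Iteration 3: no outgoing edges from {n37}; recursion stops.
SUM(k) = 0 + 1 + 1 + 2 = 4.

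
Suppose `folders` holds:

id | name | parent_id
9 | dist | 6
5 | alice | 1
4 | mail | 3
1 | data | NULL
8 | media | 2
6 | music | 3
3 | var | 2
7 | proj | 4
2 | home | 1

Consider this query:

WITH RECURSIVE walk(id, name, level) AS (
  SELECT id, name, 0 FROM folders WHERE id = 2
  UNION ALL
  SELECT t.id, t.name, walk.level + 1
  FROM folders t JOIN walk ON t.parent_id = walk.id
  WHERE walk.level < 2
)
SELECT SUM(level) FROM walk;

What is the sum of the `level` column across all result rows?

6

Base: id=2 (home) at level 0.
Iteration 1: rows with parent_id in {2} -> var (id 3, level 1), media (id 8, level 1).
Iteration 2: rows with parent_id in {3,8} -> mail (id 4, level 2), music (id 6, level 2).
Iteration 3: level < 2 fails for all current rows; recursion stops.
SUM(level) = 0 + 1 + 1 + 2 + 2 = 6.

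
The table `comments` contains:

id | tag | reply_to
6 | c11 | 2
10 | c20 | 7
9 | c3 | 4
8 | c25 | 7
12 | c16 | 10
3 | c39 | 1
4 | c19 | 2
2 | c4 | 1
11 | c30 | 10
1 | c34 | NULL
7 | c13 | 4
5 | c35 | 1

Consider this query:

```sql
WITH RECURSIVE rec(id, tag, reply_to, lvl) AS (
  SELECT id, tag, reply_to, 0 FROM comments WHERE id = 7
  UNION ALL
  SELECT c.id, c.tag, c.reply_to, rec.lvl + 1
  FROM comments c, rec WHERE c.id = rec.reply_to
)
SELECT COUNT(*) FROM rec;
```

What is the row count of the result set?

Base: id=7 (c13), reply_to=4, lvl 0.
Iteration 1: join on id=4 -> c19 (id 4, reply_to=2, lvl 1).
Iteration 2: join on id=2 -> c4 (id 2, reply_to=1, lvl 2).
Iteration 3: join on id=1 -> c34 (id 1, reply_to=NULL, lvl 3).
Iteration 4: reply_to is NULL; no match; recursion stops.
Total rows emitted: 4.

4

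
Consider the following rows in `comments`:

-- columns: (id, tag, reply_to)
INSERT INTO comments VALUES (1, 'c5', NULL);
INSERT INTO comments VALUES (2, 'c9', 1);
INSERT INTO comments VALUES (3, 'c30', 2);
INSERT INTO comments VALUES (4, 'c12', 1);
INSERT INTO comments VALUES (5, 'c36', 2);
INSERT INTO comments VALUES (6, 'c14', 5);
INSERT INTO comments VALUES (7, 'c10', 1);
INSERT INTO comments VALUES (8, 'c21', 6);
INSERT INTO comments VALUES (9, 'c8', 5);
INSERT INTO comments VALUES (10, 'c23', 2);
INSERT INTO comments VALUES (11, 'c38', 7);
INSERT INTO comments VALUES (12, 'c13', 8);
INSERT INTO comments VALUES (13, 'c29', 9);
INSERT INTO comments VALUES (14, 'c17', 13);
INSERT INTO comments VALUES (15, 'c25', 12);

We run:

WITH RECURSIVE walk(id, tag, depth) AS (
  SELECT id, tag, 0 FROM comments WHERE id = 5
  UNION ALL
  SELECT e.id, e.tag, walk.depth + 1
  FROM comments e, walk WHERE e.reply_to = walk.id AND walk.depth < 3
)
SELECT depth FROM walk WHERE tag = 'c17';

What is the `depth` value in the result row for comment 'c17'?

Base: id=5 (c36) at depth 0.
Iteration 1: rows with reply_to in {5} -> c14 (id 6, depth 1), c8 (id 9, depth 1).
Iteration 2: rows with reply_to in {6,9} -> c21 (id 8, depth 2), c29 (id 13, depth 2).
Iteration 3: rows with reply_to in {8,13} -> c13 (id 12, depth 3), c17 (id 14, depth 3).
Iteration 4: depth < 3 fails for all current rows; recursion stops.

3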